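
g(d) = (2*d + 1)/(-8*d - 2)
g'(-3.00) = 0.01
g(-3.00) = -0.23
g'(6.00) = 0.00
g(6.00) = -0.26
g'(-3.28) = 0.01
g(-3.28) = -0.23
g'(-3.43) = 0.01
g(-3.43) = -0.23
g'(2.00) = 0.01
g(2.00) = -0.28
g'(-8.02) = 0.00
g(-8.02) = -0.24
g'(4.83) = 0.00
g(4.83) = -0.26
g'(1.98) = 0.01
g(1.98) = -0.28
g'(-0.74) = 0.26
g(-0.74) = -0.12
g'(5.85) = 0.00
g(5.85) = -0.26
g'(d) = 2/(-8*d - 2) + 8*(2*d + 1)/(-8*d - 2)^2 = (4*d + 1)^(-2)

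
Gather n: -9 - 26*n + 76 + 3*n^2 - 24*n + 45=3*n^2 - 50*n + 112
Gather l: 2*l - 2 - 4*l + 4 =2 - 2*l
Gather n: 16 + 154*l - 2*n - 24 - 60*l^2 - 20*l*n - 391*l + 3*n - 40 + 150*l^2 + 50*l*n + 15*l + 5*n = 90*l^2 - 222*l + n*(30*l + 6) - 48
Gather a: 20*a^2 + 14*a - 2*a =20*a^2 + 12*a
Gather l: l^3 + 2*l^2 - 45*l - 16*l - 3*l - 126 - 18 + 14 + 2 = l^3 + 2*l^2 - 64*l - 128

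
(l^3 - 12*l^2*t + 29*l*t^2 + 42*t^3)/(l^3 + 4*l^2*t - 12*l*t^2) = (l^3 - 12*l^2*t + 29*l*t^2 + 42*t^3)/(l*(l^2 + 4*l*t - 12*t^2))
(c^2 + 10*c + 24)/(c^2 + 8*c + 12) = (c + 4)/(c + 2)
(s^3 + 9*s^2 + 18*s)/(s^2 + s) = (s^2 + 9*s + 18)/(s + 1)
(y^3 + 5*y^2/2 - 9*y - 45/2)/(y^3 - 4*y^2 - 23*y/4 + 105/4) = 2*(y + 3)/(2*y - 7)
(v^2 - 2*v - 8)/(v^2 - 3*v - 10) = (v - 4)/(v - 5)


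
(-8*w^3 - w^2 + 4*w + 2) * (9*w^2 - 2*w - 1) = -72*w^5 + 7*w^4 + 46*w^3 + 11*w^2 - 8*w - 2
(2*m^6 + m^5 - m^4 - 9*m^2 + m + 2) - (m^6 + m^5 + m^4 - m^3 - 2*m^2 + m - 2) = m^6 - 2*m^4 + m^3 - 7*m^2 + 4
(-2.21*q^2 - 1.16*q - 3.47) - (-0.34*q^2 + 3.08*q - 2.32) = -1.87*q^2 - 4.24*q - 1.15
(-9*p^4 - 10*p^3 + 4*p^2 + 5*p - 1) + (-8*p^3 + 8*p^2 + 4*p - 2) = -9*p^4 - 18*p^3 + 12*p^2 + 9*p - 3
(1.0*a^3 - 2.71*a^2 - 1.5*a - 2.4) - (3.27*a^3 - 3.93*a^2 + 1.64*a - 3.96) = -2.27*a^3 + 1.22*a^2 - 3.14*a + 1.56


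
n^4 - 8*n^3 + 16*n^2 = n^2*(n - 4)^2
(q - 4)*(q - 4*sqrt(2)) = q^2 - 4*sqrt(2)*q - 4*q + 16*sqrt(2)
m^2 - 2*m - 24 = (m - 6)*(m + 4)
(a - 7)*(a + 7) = a^2 - 49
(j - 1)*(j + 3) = j^2 + 2*j - 3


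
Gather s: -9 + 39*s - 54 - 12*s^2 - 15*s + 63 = -12*s^2 + 24*s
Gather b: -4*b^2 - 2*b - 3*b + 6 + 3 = -4*b^2 - 5*b + 9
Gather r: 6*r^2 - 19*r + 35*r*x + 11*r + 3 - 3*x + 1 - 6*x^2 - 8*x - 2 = 6*r^2 + r*(35*x - 8) - 6*x^2 - 11*x + 2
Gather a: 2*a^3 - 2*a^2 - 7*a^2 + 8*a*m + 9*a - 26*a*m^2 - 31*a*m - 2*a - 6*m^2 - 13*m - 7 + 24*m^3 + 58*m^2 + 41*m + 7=2*a^3 - 9*a^2 + a*(-26*m^2 - 23*m + 7) + 24*m^3 + 52*m^2 + 28*m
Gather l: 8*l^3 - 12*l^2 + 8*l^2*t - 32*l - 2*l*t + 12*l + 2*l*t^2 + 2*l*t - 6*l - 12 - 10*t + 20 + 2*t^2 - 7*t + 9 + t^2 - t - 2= 8*l^3 + l^2*(8*t - 12) + l*(2*t^2 - 26) + 3*t^2 - 18*t + 15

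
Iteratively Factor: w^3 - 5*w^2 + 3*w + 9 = (w - 3)*(w^2 - 2*w - 3) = (w - 3)^2*(w + 1)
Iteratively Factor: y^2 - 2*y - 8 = (y - 4)*(y + 2)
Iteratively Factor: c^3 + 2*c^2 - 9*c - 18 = (c + 3)*(c^2 - c - 6) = (c - 3)*(c + 3)*(c + 2)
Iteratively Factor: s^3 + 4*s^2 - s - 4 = (s - 1)*(s^2 + 5*s + 4) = (s - 1)*(s + 1)*(s + 4)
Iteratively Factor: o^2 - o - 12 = (o - 4)*(o + 3)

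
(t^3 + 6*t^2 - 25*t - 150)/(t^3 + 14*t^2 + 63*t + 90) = (t - 5)/(t + 3)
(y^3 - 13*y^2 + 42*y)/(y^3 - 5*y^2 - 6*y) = (y - 7)/(y + 1)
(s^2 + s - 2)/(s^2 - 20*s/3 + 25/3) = 3*(s^2 + s - 2)/(3*s^2 - 20*s + 25)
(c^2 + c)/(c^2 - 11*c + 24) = c*(c + 1)/(c^2 - 11*c + 24)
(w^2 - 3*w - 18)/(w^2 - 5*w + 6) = (w^2 - 3*w - 18)/(w^2 - 5*w + 6)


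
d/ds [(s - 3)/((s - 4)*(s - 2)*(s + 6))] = (-2*s^3 + 9*s^2 - 36)/(s^6 - 56*s^4 + 96*s^3 + 784*s^2 - 2688*s + 2304)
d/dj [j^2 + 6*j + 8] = 2*j + 6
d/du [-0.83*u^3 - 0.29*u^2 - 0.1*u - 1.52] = -2.49*u^2 - 0.58*u - 0.1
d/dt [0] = 0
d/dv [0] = 0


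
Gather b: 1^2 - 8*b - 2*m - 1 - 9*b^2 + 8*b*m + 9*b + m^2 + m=-9*b^2 + b*(8*m + 1) + m^2 - m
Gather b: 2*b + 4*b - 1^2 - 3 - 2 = 6*b - 6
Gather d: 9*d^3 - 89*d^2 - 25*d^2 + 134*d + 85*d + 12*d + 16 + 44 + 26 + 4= 9*d^3 - 114*d^2 + 231*d + 90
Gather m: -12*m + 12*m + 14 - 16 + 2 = 0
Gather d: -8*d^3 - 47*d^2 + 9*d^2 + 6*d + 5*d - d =-8*d^3 - 38*d^2 + 10*d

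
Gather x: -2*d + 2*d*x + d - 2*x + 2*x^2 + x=-d + 2*x^2 + x*(2*d - 1)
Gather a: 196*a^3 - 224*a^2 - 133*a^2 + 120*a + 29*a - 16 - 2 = 196*a^3 - 357*a^2 + 149*a - 18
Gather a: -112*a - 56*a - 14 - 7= -168*a - 21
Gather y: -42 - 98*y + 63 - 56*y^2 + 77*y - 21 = -56*y^2 - 21*y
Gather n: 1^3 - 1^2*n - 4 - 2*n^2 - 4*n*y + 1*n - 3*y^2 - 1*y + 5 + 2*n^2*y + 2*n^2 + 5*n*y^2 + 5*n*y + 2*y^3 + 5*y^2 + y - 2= 2*n^2*y + n*(5*y^2 + y) + 2*y^3 + 2*y^2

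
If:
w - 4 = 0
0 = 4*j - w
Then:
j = 1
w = 4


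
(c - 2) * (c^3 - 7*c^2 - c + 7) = c^4 - 9*c^3 + 13*c^2 + 9*c - 14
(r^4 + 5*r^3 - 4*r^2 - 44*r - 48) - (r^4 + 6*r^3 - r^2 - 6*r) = -r^3 - 3*r^2 - 38*r - 48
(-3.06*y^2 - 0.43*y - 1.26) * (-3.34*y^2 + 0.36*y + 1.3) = 10.2204*y^4 + 0.3346*y^3 + 0.0755999999999997*y^2 - 1.0126*y - 1.638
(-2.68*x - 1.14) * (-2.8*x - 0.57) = 7.504*x^2 + 4.7196*x + 0.6498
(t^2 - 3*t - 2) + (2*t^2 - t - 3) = 3*t^2 - 4*t - 5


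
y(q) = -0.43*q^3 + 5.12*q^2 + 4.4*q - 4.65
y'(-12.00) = -304.24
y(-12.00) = 1422.87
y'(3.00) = 23.51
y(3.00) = 43.02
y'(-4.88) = -76.29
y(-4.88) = 145.78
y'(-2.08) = -22.48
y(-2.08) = 12.22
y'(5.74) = 20.68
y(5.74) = 107.98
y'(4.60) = 24.21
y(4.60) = 82.07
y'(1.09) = 14.03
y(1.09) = 5.67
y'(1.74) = 18.31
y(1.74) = 16.24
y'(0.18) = 6.20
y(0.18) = -3.69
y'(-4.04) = -58.02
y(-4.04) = 89.49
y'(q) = -1.29*q^2 + 10.24*q + 4.4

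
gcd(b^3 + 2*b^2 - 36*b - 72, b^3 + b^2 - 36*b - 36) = b^2 - 36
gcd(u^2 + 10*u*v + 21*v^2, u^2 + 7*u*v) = u + 7*v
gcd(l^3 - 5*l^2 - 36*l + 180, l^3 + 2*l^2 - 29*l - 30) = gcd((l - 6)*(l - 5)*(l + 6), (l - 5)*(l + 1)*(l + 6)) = l^2 + l - 30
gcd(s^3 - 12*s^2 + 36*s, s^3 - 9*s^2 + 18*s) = s^2 - 6*s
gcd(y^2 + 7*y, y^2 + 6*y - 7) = y + 7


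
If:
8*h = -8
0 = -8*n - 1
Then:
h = -1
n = -1/8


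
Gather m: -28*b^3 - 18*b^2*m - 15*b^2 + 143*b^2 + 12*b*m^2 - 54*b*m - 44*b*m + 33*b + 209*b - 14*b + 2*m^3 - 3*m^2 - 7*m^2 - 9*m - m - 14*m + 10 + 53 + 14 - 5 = -28*b^3 + 128*b^2 + 228*b + 2*m^3 + m^2*(12*b - 10) + m*(-18*b^2 - 98*b - 24) + 72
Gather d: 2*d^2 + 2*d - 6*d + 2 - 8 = 2*d^2 - 4*d - 6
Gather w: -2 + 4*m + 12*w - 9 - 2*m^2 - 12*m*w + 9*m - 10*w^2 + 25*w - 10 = -2*m^2 + 13*m - 10*w^2 + w*(37 - 12*m) - 21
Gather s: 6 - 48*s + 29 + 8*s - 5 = 30 - 40*s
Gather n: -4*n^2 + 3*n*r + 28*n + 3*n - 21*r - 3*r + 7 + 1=-4*n^2 + n*(3*r + 31) - 24*r + 8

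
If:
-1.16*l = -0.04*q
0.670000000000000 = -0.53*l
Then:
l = -1.26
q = -36.66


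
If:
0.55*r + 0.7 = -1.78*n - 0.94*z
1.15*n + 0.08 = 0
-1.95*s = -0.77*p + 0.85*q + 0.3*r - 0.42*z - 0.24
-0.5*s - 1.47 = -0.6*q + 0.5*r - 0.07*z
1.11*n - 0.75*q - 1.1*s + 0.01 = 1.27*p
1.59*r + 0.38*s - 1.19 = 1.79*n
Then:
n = -0.07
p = -0.22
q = 2.28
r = 1.00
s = -1.37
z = -1.20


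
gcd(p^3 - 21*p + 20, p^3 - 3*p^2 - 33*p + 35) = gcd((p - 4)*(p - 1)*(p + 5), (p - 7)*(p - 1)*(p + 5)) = p^2 + 4*p - 5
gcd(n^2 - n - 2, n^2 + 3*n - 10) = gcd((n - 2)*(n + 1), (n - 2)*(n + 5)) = n - 2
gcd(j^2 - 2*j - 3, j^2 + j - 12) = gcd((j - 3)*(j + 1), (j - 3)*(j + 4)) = j - 3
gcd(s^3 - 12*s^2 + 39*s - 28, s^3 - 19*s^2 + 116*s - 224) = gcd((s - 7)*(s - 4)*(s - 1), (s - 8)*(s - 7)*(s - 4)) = s^2 - 11*s + 28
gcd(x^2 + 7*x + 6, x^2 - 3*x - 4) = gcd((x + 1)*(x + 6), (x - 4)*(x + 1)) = x + 1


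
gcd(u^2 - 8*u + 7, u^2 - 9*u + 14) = u - 7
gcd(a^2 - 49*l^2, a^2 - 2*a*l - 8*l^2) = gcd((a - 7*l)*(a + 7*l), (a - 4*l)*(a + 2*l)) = 1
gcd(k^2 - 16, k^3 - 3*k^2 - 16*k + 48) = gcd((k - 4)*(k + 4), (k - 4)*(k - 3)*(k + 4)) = k^2 - 16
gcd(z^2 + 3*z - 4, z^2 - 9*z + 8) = z - 1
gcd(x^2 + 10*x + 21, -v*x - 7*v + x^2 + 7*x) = x + 7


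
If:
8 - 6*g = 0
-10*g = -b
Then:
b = 40/3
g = 4/3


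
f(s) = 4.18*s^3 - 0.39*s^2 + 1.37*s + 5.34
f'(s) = 12.54*s^2 - 0.78*s + 1.37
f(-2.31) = -51.43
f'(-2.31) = 70.09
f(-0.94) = 0.24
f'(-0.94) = 13.18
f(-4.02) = -278.02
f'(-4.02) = 207.16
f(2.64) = 83.15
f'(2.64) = 86.71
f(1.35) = 16.76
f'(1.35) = 23.17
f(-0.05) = 5.27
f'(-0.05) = 1.44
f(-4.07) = -288.51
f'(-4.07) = 212.27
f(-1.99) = -31.87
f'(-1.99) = 52.58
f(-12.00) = -7290.30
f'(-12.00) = 1816.49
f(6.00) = 902.40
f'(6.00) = 448.13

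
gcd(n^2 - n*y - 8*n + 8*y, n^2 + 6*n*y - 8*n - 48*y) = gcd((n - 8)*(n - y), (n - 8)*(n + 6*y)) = n - 8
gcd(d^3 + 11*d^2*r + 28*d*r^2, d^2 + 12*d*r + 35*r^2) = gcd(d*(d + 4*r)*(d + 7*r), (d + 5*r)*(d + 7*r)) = d + 7*r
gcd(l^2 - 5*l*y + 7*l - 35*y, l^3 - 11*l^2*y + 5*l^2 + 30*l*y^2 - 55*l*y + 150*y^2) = -l + 5*y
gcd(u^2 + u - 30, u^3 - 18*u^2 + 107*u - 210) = u - 5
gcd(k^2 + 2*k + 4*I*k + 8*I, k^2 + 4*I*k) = k + 4*I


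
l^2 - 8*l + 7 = (l - 7)*(l - 1)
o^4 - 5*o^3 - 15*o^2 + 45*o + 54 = (o - 6)*(o - 3)*(o + 1)*(o + 3)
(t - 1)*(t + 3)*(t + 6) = t^3 + 8*t^2 + 9*t - 18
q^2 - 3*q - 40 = (q - 8)*(q + 5)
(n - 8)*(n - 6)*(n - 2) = n^3 - 16*n^2 + 76*n - 96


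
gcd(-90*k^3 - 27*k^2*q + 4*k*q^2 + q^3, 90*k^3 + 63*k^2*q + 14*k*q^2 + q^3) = 18*k^2 + 9*k*q + q^2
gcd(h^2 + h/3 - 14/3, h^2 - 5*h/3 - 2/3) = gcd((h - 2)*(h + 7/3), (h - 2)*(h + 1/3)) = h - 2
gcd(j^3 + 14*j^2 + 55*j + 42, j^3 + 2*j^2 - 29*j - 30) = j^2 + 7*j + 6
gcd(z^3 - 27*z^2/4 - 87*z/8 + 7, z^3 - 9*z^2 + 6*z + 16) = z - 8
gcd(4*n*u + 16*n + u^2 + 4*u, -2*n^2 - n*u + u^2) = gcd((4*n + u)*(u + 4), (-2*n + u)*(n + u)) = 1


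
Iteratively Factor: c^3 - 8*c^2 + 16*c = (c)*(c^2 - 8*c + 16) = c*(c - 4)*(c - 4)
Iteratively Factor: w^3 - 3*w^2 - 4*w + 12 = (w - 3)*(w^2 - 4) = (w - 3)*(w - 2)*(w + 2)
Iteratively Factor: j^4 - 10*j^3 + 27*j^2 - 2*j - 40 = (j - 5)*(j^3 - 5*j^2 + 2*j + 8) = (j - 5)*(j + 1)*(j^2 - 6*j + 8) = (j - 5)*(j - 4)*(j + 1)*(j - 2)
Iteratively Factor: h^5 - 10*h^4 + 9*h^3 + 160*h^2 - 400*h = (h - 5)*(h^4 - 5*h^3 - 16*h^2 + 80*h) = (h - 5)*(h - 4)*(h^3 - h^2 - 20*h) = (h - 5)*(h - 4)*(h + 4)*(h^2 - 5*h) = (h - 5)^2*(h - 4)*(h + 4)*(h)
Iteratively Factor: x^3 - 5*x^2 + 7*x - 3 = (x - 3)*(x^2 - 2*x + 1) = (x - 3)*(x - 1)*(x - 1)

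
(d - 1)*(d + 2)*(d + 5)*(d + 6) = d^4 + 12*d^3 + 39*d^2 + 8*d - 60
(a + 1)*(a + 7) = a^2 + 8*a + 7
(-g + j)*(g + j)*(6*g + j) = -6*g^3 - g^2*j + 6*g*j^2 + j^3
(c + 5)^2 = c^2 + 10*c + 25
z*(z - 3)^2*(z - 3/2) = z^4 - 15*z^3/2 + 18*z^2 - 27*z/2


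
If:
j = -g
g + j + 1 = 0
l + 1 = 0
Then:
No Solution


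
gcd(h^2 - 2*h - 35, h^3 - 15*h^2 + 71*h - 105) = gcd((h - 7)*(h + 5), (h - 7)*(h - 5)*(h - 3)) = h - 7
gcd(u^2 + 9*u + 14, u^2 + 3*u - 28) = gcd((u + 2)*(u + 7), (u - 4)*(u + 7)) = u + 7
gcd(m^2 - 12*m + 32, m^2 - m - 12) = m - 4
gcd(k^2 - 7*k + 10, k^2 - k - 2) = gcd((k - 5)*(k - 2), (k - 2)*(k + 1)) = k - 2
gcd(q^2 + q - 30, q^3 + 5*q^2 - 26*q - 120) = q^2 + q - 30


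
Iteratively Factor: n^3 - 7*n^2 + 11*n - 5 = (n - 1)*(n^2 - 6*n + 5) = (n - 1)^2*(n - 5)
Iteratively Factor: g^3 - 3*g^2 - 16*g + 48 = (g - 4)*(g^2 + g - 12) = (g - 4)*(g + 4)*(g - 3)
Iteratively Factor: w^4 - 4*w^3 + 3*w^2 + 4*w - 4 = (w - 2)*(w^3 - 2*w^2 - w + 2) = (w - 2)^2*(w^2 - 1) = (w - 2)^2*(w + 1)*(w - 1)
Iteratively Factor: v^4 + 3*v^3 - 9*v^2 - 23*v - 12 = (v + 4)*(v^3 - v^2 - 5*v - 3) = (v + 1)*(v + 4)*(v^2 - 2*v - 3) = (v - 3)*(v + 1)*(v + 4)*(v + 1)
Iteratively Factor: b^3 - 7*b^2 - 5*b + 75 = (b - 5)*(b^2 - 2*b - 15) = (b - 5)^2*(b + 3)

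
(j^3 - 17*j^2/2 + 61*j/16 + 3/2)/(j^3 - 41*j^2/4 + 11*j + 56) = (16*j^2 - 8*j - 3)/(4*(4*j^2 - 9*j - 28))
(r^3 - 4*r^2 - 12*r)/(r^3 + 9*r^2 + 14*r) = (r - 6)/(r + 7)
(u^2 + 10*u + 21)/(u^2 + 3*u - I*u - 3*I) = (u + 7)/(u - I)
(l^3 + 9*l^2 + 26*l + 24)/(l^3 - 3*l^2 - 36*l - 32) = (l^2 + 5*l + 6)/(l^2 - 7*l - 8)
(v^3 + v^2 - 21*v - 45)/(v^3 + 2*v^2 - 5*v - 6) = (v^2 - 2*v - 15)/(v^2 - v - 2)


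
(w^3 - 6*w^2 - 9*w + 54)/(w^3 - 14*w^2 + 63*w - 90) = (w + 3)/(w - 5)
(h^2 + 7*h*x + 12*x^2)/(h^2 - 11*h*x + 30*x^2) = (h^2 + 7*h*x + 12*x^2)/(h^2 - 11*h*x + 30*x^2)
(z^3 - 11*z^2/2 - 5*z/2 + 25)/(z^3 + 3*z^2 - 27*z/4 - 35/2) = 2*(z - 5)/(2*z + 7)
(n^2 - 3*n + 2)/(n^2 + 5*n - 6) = (n - 2)/(n + 6)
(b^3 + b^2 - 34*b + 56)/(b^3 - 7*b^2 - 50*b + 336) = (b^2 - 6*b + 8)/(b^2 - 14*b + 48)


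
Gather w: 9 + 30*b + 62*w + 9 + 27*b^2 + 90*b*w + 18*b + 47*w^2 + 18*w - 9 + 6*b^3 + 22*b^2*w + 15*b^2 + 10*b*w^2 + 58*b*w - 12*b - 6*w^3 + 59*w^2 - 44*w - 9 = 6*b^3 + 42*b^2 + 36*b - 6*w^3 + w^2*(10*b + 106) + w*(22*b^2 + 148*b + 36)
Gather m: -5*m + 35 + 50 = 85 - 5*m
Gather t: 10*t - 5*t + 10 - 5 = 5*t + 5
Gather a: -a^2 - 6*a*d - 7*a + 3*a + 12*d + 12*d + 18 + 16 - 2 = -a^2 + a*(-6*d - 4) + 24*d + 32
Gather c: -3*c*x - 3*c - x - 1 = c*(-3*x - 3) - x - 1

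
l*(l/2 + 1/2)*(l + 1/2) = l^3/2 + 3*l^2/4 + l/4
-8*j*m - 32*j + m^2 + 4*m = (-8*j + m)*(m + 4)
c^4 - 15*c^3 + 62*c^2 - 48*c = c*(c - 8)*(c - 6)*(c - 1)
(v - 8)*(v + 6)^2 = v^3 + 4*v^2 - 60*v - 288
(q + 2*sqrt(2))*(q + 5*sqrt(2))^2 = q^3 + 12*sqrt(2)*q^2 + 90*q + 100*sqrt(2)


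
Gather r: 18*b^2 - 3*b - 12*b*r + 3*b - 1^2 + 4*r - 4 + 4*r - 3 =18*b^2 + r*(8 - 12*b) - 8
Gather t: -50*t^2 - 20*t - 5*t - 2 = -50*t^2 - 25*t - 2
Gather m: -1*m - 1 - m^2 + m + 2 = 1 - m^2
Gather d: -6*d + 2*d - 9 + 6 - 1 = -4*d - 4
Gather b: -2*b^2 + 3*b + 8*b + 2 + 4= -2*b^2 + 11*b + 6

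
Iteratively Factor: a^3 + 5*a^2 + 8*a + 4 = (a + 2)*(a^2 + 3*a + 2) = (a + 1)*(a + 2)*(a + 2)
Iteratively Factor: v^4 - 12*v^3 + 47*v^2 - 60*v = (v - 5)*(v^3 - 7*v^2 + 12*v) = (v - 5)*(v - 3)*(v^2 - 4*v) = v*(v - 5)*(v - 3)*(v - 4)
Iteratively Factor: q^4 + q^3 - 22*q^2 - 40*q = (q + 2)*(q^3 - q^2 - 20*q) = (q + 2)*(q + 4)*(q^2 - 5*q) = (q - 5)*(q + 2)*(q + 4)*(q)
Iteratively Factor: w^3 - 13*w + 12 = (w + 4)*(w^2 - 4*w + 3) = (w - 1)*(w + 4)*(w - 3)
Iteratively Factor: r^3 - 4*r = (r - 2)*(r^2 + 2*r) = r*(r - 2)*(r + 2)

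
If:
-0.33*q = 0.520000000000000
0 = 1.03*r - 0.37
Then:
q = -1.58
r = 0.36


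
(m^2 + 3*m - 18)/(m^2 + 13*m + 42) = (m - 3)/(m + 7)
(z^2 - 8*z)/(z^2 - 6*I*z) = (z - 8)/(z - 6*I)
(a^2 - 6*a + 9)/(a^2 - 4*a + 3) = (a - 3)/(a - 1)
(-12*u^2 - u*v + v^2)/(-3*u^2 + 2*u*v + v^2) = (4*u - v)/(u - v)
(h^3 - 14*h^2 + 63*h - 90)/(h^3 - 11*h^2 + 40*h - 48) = (h^2 - 11*h + 30)/(h^2 - 8*h + 16)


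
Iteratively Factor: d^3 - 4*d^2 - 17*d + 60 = (d - 5)*(d^2 + d - 12) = (d - 5)*(d + 4)*(d - 3)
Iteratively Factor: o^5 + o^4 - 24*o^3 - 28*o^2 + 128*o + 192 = (o - 4)*(o^4 + 5*o^3 - 4*o^2 - 44*o - 48) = (o - 4)*(o - 3)*(o^3 + 8*o^2 + 20*o + 16) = (o - 4)*(o - 3)*(o + 2)*(o^2 + 6*o + 8) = (o - 4)*(o - 3)*(o + 2)^2*(o + 4)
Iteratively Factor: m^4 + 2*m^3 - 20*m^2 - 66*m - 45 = (m + 3)*(m^3 - m^2 - 17*m - 15) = (m - 5)*(m + 3)*(m^2 + 4*m + 3) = (m - 5)*(m + 3)^2*(m + 1)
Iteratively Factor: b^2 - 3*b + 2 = (b - 1)*(b - 2)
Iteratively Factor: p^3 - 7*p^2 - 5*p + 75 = (p - 5)*(p^2 - 2*p - 15) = (p - 5)^2*(p + 3)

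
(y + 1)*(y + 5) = y^2 + 6*y + 5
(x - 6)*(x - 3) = x^2 - 9*x + 18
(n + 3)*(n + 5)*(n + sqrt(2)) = n^3 + sqrt(2)*n^2 + 8*n^2 + 8*sqrt(2)*n + 15*n + 15*sqrt(2)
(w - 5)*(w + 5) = w^2 - 25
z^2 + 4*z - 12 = (z - 2)*(z + 6)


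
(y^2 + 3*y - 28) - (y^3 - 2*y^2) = -y^3 + 3*y^2 + 3*y - 28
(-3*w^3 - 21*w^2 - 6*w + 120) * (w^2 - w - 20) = -3*w^5 - 18*w^4 + 75*w^3 + 546*w^2 - 2400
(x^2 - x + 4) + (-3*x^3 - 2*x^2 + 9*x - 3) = -3*x^3 - x^2 + 8*x + 1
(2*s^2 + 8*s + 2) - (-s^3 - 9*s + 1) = s^3 + 2*s^2 + 17*s + 1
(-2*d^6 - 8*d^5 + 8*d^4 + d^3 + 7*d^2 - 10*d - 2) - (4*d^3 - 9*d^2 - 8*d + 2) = -2*d^6 - 8*d^5 + 8*d^4 - 3*d^3 + 16*d^2 - 2*d - 4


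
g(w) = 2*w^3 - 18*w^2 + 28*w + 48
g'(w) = 6*w^2 - 36*w + 28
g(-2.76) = -208.45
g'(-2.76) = 173.07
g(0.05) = 49.36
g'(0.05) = 26.22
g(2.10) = 45.94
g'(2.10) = -21.14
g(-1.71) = -62.51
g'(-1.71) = 107.10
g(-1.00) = 0.00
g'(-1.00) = 70.00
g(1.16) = 59.38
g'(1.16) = -5.69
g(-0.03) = 47.14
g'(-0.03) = 29.09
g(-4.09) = -504.46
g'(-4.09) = 275.61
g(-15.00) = -11172.00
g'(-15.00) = 1918.00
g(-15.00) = -11172.00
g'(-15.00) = 1918.00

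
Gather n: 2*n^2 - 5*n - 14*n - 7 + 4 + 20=2*n^2 - 19*n + 17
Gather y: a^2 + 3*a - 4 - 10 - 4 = a^2 + 3*a - 18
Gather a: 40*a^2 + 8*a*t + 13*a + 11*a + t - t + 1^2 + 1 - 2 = 40*a^2 + a*(8*t + 24)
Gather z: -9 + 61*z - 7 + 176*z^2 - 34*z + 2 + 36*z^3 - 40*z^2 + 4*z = 36*z^3 + 136*z^2 + 31*z - 14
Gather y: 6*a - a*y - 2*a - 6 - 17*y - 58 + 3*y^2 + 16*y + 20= 4*a + 3*y^2 + y*(-a - 1) - 44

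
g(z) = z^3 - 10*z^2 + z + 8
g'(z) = 3*z^2 - 20*z + 1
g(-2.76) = -91.96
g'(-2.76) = 79.05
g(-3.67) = -179.79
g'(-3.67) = 114.81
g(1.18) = -3.10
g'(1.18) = -18.42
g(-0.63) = 3.15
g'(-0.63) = 14.79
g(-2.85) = -99.22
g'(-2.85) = 82.37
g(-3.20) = -130.37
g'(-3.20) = 95.72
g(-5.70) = -507.79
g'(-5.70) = 212.47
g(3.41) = -65.22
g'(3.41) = -32.32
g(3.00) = -52.00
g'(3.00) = -32.00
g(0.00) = 8.00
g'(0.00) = 1.00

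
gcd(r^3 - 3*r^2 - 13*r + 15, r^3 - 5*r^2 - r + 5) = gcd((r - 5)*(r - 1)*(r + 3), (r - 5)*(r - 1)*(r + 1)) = r^2 - 6*r + 5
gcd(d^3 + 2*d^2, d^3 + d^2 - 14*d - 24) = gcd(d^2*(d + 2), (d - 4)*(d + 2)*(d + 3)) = d + 2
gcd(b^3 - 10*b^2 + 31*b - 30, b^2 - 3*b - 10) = b - 5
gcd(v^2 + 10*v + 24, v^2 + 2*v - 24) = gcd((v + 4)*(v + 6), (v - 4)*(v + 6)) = v + 6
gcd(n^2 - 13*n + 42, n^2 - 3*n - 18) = n - 6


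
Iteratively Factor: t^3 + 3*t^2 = (t + 3)*(t^2) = t*(t + 3)*(t)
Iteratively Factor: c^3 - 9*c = (c + 3)*(c^2 - 3*c) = c*(c + 3)*(c - 3)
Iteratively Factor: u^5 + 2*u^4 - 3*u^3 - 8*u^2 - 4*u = (u + 1)*(u^4 + u^3 - 4*u^2 - 4*u) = (u + 1)^2*(u^3 - 4*u) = u*(u + 1)^2*(u^2 - 4) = u*(u + 1)^2*(u + 2)*(u - 2)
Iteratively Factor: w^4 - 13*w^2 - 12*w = (w + 1)*(w^3 - w^2 - 12*w) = (w - 4)*(w + 1)*(w^2 + 3*w) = w*(w - 4)*(w + 1)*(w + 3)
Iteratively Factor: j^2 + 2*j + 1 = (j + 1)*(j + 1)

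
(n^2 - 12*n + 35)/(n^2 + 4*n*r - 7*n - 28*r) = (n - 5)/(n + 4*r)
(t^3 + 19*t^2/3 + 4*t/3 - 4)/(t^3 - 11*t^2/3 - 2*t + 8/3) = (t + 6)/(t - 4)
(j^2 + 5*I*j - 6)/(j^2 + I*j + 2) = (j + 3*I)/(j - I)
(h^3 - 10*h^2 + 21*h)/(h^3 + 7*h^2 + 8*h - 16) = h*(h^2 - 10*h + 21)/(h^3 + 7*h^2 + 8*h - 16)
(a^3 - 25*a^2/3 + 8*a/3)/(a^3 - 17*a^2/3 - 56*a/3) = (3*a - 1)/(3*a + 7)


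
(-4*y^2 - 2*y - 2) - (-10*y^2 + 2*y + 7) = 6*y^2 - 4*y - 9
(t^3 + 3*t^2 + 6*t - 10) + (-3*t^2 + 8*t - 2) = t^3 + 14*t - 12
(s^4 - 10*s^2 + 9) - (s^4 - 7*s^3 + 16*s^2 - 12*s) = 7*s^3 - 26*s^2 + 12*s + 9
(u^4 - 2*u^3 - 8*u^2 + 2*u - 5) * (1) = u^4 - 2*u^3 - 8*u^2 + 2*u - 5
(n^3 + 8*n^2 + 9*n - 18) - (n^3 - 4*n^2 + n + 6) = 12*n^2 + 8*n - 24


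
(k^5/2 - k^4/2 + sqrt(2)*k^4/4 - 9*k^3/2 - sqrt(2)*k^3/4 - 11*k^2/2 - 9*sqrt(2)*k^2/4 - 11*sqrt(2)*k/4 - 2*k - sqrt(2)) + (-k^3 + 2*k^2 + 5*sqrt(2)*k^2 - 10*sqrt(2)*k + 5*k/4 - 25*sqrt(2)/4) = k^5/2 - k^4/2 + sqrt(2)*k^4/4 - 11*k^3/2 - sqrt(2)*k^3/4 - 7*k^2/2 + 11*sqrt(2)*k^2/4 - 51*sqrt(2)*k/4 - 3*k/4 - 29*sqrt(2)/4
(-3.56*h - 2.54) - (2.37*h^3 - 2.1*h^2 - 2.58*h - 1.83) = -2.37*h^3 + 2.1*h^2 - 0.98*h - 0.71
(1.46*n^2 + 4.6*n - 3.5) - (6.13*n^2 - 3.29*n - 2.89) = -4.67*n^2 + 7.89*n - 0.61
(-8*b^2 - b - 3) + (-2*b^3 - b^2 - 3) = -2*b^3 - 9*b^2 - b - 6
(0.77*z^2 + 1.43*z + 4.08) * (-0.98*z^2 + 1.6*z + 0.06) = -0.7546*z^4 - 0.1694*z^3 - 1.6642*z^2 + 6.6138*z + 0.2448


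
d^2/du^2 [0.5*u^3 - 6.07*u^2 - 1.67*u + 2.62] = 3.0*u - 12.14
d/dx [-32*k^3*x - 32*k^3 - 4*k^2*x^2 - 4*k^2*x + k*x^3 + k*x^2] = k*(-32*k^2 - 8*k*x - 4*k + 3*x^2 + 2*x)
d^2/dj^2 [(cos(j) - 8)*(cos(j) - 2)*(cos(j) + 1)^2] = -16*sin(j)^4 + 8*sin(j)^2 - 16*cos(j) + 18*cos(3*j) + 2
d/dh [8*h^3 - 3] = 24*h^2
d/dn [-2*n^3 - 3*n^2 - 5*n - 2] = -6*n^2 - 6*n - 5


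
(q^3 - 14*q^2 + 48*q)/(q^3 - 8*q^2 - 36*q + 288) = q/(q + 6)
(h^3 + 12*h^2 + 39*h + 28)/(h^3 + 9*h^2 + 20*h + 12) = (h^2 + 11*h + 28)/(h^2 + 8*h + 12)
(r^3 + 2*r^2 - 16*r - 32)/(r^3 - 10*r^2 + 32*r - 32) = (r^2 + 6*r + 8)/(r^2 - 6*r + 8)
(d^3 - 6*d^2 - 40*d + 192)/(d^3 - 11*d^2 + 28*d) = (d^2 - 2*d - 48)/(d*(d - 7))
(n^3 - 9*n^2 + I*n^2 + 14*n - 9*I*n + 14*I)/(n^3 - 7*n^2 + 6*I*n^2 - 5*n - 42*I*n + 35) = (n - 2)/(n + 5*I)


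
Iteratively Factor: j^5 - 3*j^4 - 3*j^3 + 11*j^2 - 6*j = (j - 1)*(j^4 - 2*j^3 - 5*j^2 + 6*j) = (j - 1)^2*(j^3 - j^2 - 6*j) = j*(j - 1)^2*(j^2 - j - 6) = j*(j - 1)^2*(j + 2)*(j - 3)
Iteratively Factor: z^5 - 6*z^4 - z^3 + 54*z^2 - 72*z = (z + 3)*(z^4 - 9*z^3 + 26*z^2 - 24*z) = (z - 2)*(z + 3)*(z^3 - 7*z^2 + 12*z) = (z - 4)*(z - 2)*(z + 3)*(z^2 - 3*z) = (z - 4)*(z - 3)*(z - 2)*(z + 3)*(z)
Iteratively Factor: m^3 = (m)*(m^2) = m^2*(m)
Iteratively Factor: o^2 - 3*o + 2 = (o - 1)*(o - 2)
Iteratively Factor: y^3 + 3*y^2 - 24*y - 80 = (y + 4)*(y^2 - y - 20) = (y - 5)*(y + 4)*(y + 4)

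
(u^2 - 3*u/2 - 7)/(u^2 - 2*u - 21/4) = 2*(u + 2)/(2*u + 3)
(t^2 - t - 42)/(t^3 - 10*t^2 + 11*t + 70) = (t + 6)/(t^2 - 3*t - 10)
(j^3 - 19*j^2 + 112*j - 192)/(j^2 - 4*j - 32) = (j^2 - 11*j + 24)/(j + 4)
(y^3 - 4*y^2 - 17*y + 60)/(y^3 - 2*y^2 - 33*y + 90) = (y + 4)/(y + 6)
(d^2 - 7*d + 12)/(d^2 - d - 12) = (d - 3)/(d + 3)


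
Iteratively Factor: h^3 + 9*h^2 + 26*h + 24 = (h + 2)*(h^2 + 7*h + 12) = (h + 2)*(h + 3)*(h + 4)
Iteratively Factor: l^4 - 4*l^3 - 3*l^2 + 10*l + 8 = (l - 2)*(l^3 - 2*l^2 - 7*l - 4) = (l - 4)*(l - 2)*(l^2 + 2*l + 1) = (l - 4)*(l - 2)*(l + 1)*(l + 1)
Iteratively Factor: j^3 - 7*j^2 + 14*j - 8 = (j - 2)*(j^2 - 5*j + 4) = (j - 2)*(j - 1)*(j - 4)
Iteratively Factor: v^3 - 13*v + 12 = (v - 3)*(v^2 + 3*v - 4) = (v - 3)*(v - 1)*(v + 4)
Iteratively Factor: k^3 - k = (k)*(k^2 - 1) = k*(k + 1)*(k - 1)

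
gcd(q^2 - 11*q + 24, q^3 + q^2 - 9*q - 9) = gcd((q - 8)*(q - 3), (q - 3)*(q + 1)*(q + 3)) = q - 3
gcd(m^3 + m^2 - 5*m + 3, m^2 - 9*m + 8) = m - 1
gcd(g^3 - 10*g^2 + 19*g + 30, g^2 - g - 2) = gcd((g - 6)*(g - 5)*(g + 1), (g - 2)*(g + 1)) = g + 1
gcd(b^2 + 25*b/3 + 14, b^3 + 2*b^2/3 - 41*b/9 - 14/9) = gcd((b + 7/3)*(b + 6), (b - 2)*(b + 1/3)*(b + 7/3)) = b + 7/3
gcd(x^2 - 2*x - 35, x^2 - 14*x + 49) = x - 7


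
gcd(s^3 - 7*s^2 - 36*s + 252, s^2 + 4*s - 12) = s + 6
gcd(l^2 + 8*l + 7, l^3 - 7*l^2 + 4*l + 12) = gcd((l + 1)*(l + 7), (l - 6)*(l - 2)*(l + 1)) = l + 1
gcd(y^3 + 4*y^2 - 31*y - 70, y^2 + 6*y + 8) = y + 2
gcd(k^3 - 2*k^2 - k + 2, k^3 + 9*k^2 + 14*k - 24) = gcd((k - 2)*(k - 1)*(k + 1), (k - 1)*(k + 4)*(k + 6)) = k - 1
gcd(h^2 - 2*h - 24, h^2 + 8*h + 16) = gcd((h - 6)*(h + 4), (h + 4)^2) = h + 4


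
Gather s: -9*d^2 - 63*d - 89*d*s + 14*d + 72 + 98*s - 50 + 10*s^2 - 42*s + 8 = -9*d^2 - 49*d + 10*s^2 + s*(56 - 89*d) + 30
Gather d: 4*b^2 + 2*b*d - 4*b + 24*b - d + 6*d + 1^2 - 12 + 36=4*b^2 + 20*b + d*(2*b + 5) + 25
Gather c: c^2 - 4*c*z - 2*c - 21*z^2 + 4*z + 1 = c^2 + c*(-4*z - 2) - 21*z^2 + 4*z + 1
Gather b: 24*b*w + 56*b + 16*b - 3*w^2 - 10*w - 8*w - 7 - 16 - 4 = b*(24*w + 72) - 3*w^2 - 18*w - 27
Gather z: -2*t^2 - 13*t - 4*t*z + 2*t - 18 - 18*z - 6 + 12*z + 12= -2*t^2 - 11*t + z*(-4*t - 6) - 12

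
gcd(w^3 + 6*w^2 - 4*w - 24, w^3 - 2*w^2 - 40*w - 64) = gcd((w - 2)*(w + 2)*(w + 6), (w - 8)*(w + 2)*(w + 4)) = w + 2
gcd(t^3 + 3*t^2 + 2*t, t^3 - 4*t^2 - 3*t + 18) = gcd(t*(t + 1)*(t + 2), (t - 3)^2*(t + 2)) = t + 2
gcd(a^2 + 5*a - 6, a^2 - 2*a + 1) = a - 1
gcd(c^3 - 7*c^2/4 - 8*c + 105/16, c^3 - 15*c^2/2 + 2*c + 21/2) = 1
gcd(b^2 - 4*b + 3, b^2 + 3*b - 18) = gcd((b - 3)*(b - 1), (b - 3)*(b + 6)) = b - 3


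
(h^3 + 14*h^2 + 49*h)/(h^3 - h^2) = (h^2 + 14*h + 49)/(h*(h - 1))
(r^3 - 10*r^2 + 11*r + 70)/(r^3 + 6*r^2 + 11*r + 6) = (r^2 - 12*r + 35)/(r^2 + 4*r + 3)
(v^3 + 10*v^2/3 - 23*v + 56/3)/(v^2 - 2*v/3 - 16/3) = (v^2 + 6*v - 7)/(v + 2)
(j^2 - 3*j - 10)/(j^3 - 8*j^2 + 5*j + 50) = 1/(j - 5)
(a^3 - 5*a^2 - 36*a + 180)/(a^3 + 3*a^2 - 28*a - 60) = (a - 6)/(a + 2)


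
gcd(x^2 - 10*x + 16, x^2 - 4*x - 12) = 1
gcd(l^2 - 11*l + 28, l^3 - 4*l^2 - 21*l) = l - 7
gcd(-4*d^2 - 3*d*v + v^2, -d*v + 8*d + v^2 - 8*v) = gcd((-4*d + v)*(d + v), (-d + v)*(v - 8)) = 1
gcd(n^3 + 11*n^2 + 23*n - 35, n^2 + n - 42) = n + 7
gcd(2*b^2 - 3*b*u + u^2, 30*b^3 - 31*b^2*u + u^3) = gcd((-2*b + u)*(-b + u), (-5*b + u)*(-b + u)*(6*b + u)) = -b + u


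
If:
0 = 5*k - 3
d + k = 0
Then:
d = -3/5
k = 3/5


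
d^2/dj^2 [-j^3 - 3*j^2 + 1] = -6*j - 6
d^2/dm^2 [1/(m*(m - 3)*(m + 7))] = 2*(6*m^4 + 32*m^3 - 15*m^2 - 252*m + 441)/(m^3*(m^6 + 12*m^5 - 15*m^4 - 440*m^3 + 315*m^2 + 5292*m - 9261))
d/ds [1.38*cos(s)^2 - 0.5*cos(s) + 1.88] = (0.5 - 2.76*cos(s))*sin(s)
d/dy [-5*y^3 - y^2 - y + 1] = -15*y^2 - 2*y - 1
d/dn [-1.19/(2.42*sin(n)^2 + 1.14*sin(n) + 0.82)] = (5.7596*sin(n) + 1.3566)*cos(n)/(2.42*sin(n)^2 + 1.14*sin(n) + 0.82)^2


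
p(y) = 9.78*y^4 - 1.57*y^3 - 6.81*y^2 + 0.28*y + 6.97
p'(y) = 39.12*y^3 - 4.71*y^2 - 13.62*y + 0.28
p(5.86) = 10991.48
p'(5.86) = 7630.85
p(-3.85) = 2143.28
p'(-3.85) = -2249.54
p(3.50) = 1324.82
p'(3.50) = 1572.18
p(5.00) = 5754.37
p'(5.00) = 4704.43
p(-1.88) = 114.98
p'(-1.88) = -250.70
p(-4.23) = 3133.89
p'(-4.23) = -2987.26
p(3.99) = 2278.68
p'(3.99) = 2355.90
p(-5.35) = 8063.21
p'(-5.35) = -6052.13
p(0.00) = 6.97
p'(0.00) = 0.28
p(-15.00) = 498881.77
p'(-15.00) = -132885.17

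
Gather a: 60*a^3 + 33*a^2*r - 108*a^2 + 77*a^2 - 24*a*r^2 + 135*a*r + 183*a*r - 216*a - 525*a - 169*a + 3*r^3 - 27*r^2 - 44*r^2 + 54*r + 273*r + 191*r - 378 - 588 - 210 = 60*a^3 + a^2*(33*r - 31) + a*(-24*r^2 + 318*r - 910) + 3*r^3 - 71*r^2 + 518*r - 1176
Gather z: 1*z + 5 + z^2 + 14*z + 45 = z^2 + 15*z + 50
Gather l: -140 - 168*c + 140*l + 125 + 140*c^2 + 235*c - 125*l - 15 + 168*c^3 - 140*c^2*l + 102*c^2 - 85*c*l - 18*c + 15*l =168*c^3 + 242*c^2 + 49*c + l*(-140*c^2 - 85*c + 30) - 30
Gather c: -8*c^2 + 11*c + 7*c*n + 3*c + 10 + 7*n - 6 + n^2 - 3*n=-8*c^2 + c*(7*n + 14) + n^2 + 4*n + 4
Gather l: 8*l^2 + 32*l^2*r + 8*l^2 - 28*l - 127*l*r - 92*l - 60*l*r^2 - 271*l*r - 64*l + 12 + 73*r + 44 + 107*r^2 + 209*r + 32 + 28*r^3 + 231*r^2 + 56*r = l^2*(32*r + 16) + l*(-60*r^2 - 398*r - 184) + 28*r^3 + 338*r^2 + 338*r + 88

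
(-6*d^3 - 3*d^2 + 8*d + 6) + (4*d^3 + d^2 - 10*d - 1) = -2*d^3 - 2*d^2 - 2*d + 5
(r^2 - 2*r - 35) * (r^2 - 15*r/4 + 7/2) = r^4 - 23*r^3/4 - 24*r^2 + 497*r/4 - 245/2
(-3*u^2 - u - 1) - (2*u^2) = -5*u^2 - u - 1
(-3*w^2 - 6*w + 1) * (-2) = 6*w^2 + 12*w - 2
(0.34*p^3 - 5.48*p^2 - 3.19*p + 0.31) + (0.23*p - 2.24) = 0.34*p^3 - 5.48*p^2 - 2.96*p - 1.93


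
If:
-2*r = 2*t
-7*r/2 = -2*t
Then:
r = 0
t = 0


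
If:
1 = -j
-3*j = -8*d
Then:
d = -3/8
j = -1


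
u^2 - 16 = (u - 4)*(u + 4)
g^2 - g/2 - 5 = (g - 5/2)*(g + 2)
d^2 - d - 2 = (d - 2)*(d + 1)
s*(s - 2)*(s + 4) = s^3 + 2*s^2 - 8*s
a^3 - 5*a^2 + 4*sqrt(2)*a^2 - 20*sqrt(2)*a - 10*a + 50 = (a - 5)*(a - sqrt(2))*(a + 5*sqrt(2))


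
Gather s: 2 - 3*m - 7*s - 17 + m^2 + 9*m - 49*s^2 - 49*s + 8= m^2 + 6*m - 49*s^2 - 56*s - 7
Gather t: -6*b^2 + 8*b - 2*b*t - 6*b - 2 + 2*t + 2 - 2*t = -6*b^2 - 2*b*t + 2*b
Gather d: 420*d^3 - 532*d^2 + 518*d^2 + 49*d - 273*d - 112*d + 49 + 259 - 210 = 420*d^3 - 14*d^2 - 336*d + 98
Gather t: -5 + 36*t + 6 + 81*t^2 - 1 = 81*t^2 + 36*t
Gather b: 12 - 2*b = 12 - 2*b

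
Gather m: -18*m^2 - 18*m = -18*m^2 - 18*m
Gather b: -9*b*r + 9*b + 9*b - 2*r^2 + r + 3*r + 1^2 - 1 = b*(18 - 9*r) - 2*r^2 + 4*r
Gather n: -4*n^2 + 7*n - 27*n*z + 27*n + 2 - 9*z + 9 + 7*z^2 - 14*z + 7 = -4*n^2 + n*(34 - 27*z) + 7*z^2 - 23*z + 18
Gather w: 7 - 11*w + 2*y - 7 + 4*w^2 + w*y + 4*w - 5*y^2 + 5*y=4*w^2 + w*(y - 7) - 5*y^2 + 7*y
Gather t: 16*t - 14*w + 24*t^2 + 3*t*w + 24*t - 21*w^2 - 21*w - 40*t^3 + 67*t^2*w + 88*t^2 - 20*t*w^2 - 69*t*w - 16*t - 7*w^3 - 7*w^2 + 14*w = -40*t^3 + t^2*(67*w + 112) + t*(-20*w^2 - 66*w + 24) - 7*w^3 - 28*w^2 - 21*w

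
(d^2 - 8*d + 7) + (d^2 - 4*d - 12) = 2*d^2 - 12*d - 5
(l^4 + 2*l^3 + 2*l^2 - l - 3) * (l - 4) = l^5 - 2*l^4 - 6*l^3 - 9*l^2 + l + 12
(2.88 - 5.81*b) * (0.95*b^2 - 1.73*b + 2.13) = -5.5195*b^3 + 12.7873*b^2 - 17.3577*b + 6.1344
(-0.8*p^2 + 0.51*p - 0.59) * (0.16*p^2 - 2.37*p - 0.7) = -0.128*p^4 + 1.9776*p^3 - 0.7431*p^2 + 1.0413*p + 0.413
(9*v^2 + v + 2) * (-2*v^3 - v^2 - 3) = -18*v^5 - 11*v^4 - 5*v^3 - 29*v^2 - 3*v - 6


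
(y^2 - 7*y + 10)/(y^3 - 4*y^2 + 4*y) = (y - 5)/(y*(y - 2))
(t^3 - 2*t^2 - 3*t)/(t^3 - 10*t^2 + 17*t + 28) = t*(t - 3)/(t^2 - 11*t + 28)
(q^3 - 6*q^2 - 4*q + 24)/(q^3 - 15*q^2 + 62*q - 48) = (q^2 - 4)/(q^2 - 9*q + 8)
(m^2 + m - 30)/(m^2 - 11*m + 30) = (m + 6)/(m - 6)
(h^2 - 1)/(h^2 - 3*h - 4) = (h - 1)/(h - 4)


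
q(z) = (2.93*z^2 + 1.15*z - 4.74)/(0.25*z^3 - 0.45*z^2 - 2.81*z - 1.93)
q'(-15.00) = -0.04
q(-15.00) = -0.70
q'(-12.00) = -0.07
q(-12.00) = -0.87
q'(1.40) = -1.36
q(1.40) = -0.43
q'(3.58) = -6.87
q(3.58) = -5.87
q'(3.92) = -15.10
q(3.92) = -9.33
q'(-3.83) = -1.02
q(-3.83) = -2.86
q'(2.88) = -2.63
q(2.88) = -2.94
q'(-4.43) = -0.65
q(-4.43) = -2.38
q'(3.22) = -3.88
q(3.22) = -4.02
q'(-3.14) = -2.19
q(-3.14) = -3.89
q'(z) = (5.86*z + 1.15)/(0.25*z^3 - 0.45*z^2 - 2.81*z - 1.93) + (-0.75*z^2 + 0.9*z + 2.81)*(2.93*z^2 + 1.15*z - 4.74)/(0.25*z^3 - 0.45*z^2 - 2.81*z - 1.93)^2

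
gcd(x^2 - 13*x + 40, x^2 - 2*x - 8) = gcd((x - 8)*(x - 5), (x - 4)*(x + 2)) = 1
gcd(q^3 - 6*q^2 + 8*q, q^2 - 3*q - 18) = 1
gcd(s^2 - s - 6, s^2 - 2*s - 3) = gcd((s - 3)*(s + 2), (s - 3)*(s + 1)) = s - 3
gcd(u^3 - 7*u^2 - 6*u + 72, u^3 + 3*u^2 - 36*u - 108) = u^2 - 3*u - 18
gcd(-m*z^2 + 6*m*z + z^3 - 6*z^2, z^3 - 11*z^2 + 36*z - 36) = z - 6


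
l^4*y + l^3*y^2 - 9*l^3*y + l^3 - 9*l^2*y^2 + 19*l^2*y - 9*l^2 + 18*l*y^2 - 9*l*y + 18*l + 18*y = (l - 6)*(l - 3)*(l + y)*(l*y + 1)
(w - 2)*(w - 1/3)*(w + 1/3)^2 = w^4 - 5*w^3/3 - 7*w^2/9 + 5*w/27 + 2/27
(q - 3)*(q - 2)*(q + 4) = q^3 - q^2 - 14*q + 24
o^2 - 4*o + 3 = (o - 3)*(o - 1)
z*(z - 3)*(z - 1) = z^3 - 4*z^2 + 3*z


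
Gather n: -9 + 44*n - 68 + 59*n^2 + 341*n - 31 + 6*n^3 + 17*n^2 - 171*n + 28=6*n^3 + 76*n^2 + 214*n - 80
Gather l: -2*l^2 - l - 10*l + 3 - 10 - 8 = -2*l^2 - 11*l - 15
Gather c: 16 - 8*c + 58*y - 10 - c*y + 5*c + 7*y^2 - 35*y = c*(-y - 3) + 7*y^2 + 23*y + 6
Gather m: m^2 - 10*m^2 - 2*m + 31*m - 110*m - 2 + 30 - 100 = -9*m^2 - 81*m - 72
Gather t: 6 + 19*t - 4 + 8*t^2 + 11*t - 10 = 8*t^2 + 30*t - 8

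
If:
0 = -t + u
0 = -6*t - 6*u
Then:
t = 0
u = 0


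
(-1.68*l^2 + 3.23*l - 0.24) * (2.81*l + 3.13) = -4.7208*l^3 + 3.8179*l^2 + 9.4355*l - 0.7512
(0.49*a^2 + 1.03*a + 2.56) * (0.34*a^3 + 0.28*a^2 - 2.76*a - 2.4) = 0.1666*a^5 + 0.4874*a^4 - 0.1936*a^3 - 3.302*a^2 - 9.5376*a - 6.144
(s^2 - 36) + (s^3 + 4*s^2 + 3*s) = s^3 + 5*s^2 + 3*s - 36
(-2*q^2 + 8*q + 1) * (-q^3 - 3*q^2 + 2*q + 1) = 2*q^5 - 2*q^4 - 29*q^3 + 11*q^2 + 10*q + 1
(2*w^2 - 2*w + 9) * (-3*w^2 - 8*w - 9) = -6*w^4 - 10*w^3 - 29*w^2 - 54*w - 81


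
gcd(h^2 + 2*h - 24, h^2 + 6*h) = h + 6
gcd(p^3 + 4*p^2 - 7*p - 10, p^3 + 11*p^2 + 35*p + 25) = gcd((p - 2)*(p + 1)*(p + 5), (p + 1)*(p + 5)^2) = p^2 + 6*p + 5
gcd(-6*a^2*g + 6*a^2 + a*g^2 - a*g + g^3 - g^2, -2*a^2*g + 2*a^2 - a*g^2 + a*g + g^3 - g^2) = 2*a*g - 2*a - g^2 + g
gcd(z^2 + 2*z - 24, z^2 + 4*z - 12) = z + 6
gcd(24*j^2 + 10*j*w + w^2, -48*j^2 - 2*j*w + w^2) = 6*j + w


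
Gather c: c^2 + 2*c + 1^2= c^2 + 2*c + 1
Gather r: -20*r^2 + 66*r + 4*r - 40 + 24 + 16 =-20*r^2 + 70*r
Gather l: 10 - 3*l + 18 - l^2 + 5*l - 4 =-l^2 + 2*l + 24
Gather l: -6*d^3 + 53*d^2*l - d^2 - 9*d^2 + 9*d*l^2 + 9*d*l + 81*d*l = -6*d^3 - 10*d^2 + 9*d*l^2 + l*(53*d^2 + 90*d)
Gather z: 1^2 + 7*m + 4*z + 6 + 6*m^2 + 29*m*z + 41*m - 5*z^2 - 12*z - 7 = 6*m^2 + 48*m - 5*z^2 + z*(29*m - 8)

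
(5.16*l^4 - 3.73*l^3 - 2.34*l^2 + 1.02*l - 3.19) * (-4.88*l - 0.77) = -25.1808*l^5 + 14.2292*l^4 + 14.2913*l^3 - 3.1758*l^2 + 14.7818*l + 2.4563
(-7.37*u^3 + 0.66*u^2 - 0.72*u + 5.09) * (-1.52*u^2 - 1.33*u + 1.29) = 11.2024*u^5 + 8.7989*u^4 - 9.2907*u^3 - 5.9278*u^2 - 7.6985*u + 6.5661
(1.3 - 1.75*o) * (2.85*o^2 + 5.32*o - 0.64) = -4.9875*o^3 - 5.605*o^2 + 8.036*o - 0.832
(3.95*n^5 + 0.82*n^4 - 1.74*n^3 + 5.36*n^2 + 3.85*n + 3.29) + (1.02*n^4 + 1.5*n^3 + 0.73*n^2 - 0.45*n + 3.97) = 3.95*n^5 + 1.84*n^4 - 0.24*n^3 + 6.09*n^2 + 3.4*n + 7.26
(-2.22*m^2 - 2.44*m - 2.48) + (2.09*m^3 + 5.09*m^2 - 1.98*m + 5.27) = 2.09*m^3 + 2.87*m^2 - 4.42*m + 2.79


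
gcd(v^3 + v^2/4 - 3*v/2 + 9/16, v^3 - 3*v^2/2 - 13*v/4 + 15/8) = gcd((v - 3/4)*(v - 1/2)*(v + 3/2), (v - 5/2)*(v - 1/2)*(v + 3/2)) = v^2 + v - 3/4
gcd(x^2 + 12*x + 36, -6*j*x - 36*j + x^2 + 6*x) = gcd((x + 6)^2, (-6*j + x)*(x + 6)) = x + 6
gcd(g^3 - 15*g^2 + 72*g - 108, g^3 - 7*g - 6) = g - 3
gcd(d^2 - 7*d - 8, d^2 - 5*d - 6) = d + 1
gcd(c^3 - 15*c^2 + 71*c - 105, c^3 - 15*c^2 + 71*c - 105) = c^3 - 15*c^2 + 71*c - 105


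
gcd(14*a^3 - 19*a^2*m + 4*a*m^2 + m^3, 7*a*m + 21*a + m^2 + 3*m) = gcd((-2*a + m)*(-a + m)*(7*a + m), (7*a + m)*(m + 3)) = 7*a + m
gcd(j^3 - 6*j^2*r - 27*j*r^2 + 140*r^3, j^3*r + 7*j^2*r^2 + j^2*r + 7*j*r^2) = 1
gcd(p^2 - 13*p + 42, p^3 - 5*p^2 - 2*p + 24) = 1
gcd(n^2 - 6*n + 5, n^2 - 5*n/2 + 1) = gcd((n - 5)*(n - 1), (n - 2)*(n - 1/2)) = 1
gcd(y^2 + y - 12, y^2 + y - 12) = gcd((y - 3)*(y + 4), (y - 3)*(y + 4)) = y^2 + y - 12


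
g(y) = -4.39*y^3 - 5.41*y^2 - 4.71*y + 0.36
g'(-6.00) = -413.91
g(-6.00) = 782.10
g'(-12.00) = -1771.35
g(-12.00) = 6863.76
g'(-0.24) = -2.87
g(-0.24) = 1.24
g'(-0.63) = -3.12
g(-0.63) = 2.28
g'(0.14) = -6.48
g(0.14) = -0.42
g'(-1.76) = -26.46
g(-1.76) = 15.82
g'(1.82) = -68.03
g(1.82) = -52.60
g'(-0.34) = -2.55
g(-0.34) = 1.51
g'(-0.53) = -2.67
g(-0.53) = 1.99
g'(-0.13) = -3.53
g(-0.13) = 0.89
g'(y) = -13.17*y^2 - 10.82*y - 4.71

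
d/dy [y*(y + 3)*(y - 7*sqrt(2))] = 3*y^2 - 14*sqrt(2)*y + 6*y - 21*sqrt(2)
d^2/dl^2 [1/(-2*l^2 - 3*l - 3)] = 2*(4*l^2 + 6*l - (4*l + 3)^2 + 6)/(2*l^2 + 3*l + 3)^3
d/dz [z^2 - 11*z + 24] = 2*z - 11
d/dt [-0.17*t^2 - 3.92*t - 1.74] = -0.34*t - 3.92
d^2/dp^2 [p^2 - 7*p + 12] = 2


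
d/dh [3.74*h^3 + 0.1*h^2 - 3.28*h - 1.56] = 11.22*h^2 + 0.2*h - 3.28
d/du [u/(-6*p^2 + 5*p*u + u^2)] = (-6*p^2 + 5*p*u + u^2 - u*(5*p + 2*u))/(-6*p^2 + 5*p*u + u^2)^2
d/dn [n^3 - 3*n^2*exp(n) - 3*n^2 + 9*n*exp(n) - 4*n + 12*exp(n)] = -3*n^2*exp(n) + 3*n^2 + 3*n*exp(n) - 6*n + 21*exp(n) - 4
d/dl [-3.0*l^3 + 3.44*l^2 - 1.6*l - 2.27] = -9.0*l^2 + 6.88*l - 1.6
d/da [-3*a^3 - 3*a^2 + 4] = 3*a*(-3*a - 2)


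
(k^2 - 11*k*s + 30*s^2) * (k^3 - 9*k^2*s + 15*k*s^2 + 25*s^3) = k^5 - 20*k^4*s + 144*k^3*s^2 - 410*k^2*s^3 + 175*k*s^4 + 750*s^5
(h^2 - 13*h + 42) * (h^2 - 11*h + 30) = h^4 - 24*h^3 + 215*h^2 - 852*h + 1260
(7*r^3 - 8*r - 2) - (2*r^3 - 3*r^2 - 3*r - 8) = 5*r^3 + 3*r^2 - 5*r + 6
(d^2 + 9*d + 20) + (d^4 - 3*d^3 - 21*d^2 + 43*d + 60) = d^4 - 3*d^3 - 20*d^2 + 52*d + 80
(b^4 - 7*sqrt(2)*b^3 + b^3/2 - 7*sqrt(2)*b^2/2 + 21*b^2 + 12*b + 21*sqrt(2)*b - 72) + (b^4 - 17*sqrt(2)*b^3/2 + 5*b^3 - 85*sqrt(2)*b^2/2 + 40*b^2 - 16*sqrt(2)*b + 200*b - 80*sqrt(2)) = 2*b^4 - 31*sqrt(2)*b^3/2 + 11*b^3/2 - 46*sqrt(2)*b^2 + 61*b^2 + 5*sqrt(2)*b + 212*b - 80*sqrt(2) - 72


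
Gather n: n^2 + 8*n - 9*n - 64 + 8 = n^2 - n - 56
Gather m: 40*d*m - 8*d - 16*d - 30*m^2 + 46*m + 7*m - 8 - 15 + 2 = -24*d - 30*m^2 + m*(40*d + 53) - 21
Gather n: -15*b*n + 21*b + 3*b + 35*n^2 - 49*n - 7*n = 24*b + 35*n^2 + n*(-15*b - 56)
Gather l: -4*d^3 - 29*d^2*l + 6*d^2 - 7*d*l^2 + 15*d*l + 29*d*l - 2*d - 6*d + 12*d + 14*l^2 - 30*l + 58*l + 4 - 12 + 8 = -4*d^3 + 6*d^2 + 4*d + l^2*(14 - 7*d) + l*(-29*d^2 + 44*d + 28)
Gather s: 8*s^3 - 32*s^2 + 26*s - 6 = 8*s^3 - 32*s^2 + 26*s - 6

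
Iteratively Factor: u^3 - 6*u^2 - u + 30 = (u - 5)*(u^2 - u - 6) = (u - 5)*(u - 3)*(u + 2)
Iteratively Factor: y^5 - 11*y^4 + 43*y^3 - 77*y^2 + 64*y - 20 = (y - 1)*(y^4 - 10*y^3 + 33*y^2 - 44*y + 20) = (y - 2)*(y - 1)*(y^3 - 8*y^2 + 17*y - 10) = (y - 5)*(y - 2)*(y - 1)*(y^2 - 3*y + 2) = (y - 5)*(y - 2)*(y - 1)^2*(y - 2)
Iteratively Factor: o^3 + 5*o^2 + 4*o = (o)*(o^2 + 5*o + 4) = o*(o + 4)*(o + 1)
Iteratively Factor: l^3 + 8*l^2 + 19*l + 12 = (l + 4)*(l^2 + 4*l + 3) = (l + 3)*(l + 4)*(l + 1)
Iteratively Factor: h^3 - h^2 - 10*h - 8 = (h + 1)*(h^2 - 2*h - 8) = (h + 1)*(h + 2)*(h - 4)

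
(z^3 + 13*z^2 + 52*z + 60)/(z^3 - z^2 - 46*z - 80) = (z + 6)/(z - 8)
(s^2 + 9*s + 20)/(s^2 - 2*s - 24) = (s + 5)/(s - 6)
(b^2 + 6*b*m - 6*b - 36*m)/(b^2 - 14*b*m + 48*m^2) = (b^2 + 6*b*m - 6*b - 36*m)/(b^2 - 14*b*m + 48*m^2)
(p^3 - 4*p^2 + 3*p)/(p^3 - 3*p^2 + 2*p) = (p - 3)/(p - 2)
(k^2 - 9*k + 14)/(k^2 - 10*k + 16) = (k - 7)/(k - 8)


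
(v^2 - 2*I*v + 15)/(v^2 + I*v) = (v^2 - 2*I*v + 15)/(v*(v + I))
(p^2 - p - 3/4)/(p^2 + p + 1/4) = (2*p - 3)/(2*p + 1)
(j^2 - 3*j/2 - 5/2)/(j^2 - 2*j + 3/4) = 2*(2*j^2 - 3*j - 5)/(4*j^2 - 8*j + 3)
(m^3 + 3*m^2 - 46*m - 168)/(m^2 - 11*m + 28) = (m^2 + 10*m + 24)/(m - 4)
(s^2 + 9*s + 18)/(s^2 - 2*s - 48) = (s + 3)/(s - 8)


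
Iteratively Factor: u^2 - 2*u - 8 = (u + 2)*(u - 4)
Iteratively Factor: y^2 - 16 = (y + 4)*(y - 4)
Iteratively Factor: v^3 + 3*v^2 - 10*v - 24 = (v + 2)*(v^2 + v - 12) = (v + 2)*(v + 4)*(v - 3)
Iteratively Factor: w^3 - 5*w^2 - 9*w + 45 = (w + 3)*(w^2 - 8*w + 15) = (w - 5)*(w + 3)*(w - 3)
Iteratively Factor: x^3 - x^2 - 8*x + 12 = (x - 2)*(x^2 + x - 6) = (x - 2)*(x + 3)*(x - 2)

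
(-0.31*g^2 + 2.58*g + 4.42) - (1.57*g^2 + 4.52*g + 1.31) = -1.88*g^2 - 1.94*g + 3.11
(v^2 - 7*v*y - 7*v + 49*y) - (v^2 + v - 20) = -7*v*y - 8*v + 49*y + 20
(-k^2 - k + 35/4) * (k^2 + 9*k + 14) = -k^4 - 10*k^3 - 57*k^2/4 + 259*k/4 + 245/2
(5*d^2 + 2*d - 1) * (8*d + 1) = 40*d^3 + 21*d^2 - 6*d - 1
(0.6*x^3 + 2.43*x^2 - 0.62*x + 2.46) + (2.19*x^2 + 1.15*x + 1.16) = 0.6*x^3 + 4.62*x^2 + 0.53*x + 3.62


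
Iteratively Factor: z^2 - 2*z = (z - 2)*(z)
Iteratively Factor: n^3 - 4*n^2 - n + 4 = (n - 1)*(n^2 - 3*n - 4) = (n - 4)*(n - 1)*(n + 1)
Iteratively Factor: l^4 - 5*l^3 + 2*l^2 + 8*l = (l - 4)*(l^3 - l^2 - 2*l) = (l - 4)*(l - 2)*(l^2 + l) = l*(l - 4)*(l - 2)*(l + 1)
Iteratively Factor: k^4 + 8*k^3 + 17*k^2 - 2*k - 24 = (k + 4)*(k^3 + 4*k^2 + k - 6) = (k + 3)*(k + 4)*(k^2 + k - 2) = (k + 2)*(k + 3)*(k + 4)*(k - 1)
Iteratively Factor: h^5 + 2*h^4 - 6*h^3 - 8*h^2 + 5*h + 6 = (h + 3)*(h^4 - h^3 - 3*h^2 + h + 2) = (h - 2)*(h + 3)*(h^3 + h^2 - h - 1) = (h - 2)*(h - 1)*(h + 3)*(h^2 + 2*h + 1) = (h - 2)*(h - 1)*(h + 1)*(h + 3)*(h + 1)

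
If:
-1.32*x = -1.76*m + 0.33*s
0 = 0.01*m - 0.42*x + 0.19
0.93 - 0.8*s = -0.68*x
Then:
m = 0.64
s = 1.56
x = 0.47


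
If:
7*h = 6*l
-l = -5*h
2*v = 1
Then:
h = 0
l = 0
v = 1/2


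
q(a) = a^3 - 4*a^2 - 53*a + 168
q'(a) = 3*a^2 - 8*a - 53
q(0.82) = 122.40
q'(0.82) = -57.54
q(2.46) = 28.30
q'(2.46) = -54.53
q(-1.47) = 234.09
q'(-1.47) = -34.76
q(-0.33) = 185.02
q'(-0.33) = -50.03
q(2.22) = 41.57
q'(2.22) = -55.97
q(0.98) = 113.16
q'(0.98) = -57.96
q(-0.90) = 211.73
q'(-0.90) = -43.37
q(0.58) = 136.11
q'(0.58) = -56.63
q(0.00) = 168.00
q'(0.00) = -53.00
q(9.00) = 96.00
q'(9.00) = 118.00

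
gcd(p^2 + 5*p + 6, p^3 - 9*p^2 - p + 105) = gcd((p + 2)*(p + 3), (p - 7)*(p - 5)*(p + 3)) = p + 3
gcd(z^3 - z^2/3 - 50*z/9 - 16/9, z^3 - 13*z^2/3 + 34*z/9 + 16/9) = z^2 - 7*z/3 - 8/9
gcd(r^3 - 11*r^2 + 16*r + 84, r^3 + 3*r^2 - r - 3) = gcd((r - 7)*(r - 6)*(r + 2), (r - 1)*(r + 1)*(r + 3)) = 1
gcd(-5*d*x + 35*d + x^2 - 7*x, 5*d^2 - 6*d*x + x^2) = -5*d + x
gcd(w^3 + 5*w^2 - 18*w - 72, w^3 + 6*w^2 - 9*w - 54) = w^2 + 9*w + 18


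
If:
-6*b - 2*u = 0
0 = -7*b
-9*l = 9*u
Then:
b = 0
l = 0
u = 0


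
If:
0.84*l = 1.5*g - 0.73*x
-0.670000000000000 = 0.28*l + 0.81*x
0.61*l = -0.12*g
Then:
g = -0.37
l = 0.07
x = -0.85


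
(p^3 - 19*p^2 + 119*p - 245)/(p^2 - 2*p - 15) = (p^2 - 14*p + 49)/(p + 3)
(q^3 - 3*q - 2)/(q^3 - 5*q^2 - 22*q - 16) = (q^2 - q - 2)/(q^2 - 6*q - 16)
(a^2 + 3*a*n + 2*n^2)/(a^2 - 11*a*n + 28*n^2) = (a^2 + 3*a*n + 2*n^2)/(a^2 - 11*a*n + 28*n^2)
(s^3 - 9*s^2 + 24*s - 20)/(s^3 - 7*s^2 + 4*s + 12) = (s^2 - 7*s + 10)/(s^2 - 5*s - 6)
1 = 1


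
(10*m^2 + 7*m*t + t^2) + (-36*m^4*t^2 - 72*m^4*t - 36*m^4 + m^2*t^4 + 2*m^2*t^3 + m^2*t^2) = -36*m^4*t^2 - 72*m^4*t - 36*m^4 + m^2*t^4 + 2*m^2*t^3 + m^2*t^2 + 10*m^2 + 7*m*t + t^2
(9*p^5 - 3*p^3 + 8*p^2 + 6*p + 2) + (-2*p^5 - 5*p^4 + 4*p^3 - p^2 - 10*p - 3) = 7*p^5 - 5*p^4 + p^3 + 7*p^2 - 4*p - 1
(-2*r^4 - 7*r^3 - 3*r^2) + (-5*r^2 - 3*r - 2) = -2*r^4 - 7*r^3 - 8*r^2 - 3*r - 2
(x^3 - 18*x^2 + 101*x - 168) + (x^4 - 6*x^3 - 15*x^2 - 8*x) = x^4 - 5*x^3 - 33*x^2 + 93*x - 168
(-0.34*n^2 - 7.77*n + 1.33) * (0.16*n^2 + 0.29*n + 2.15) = -0.0544*n^4 - 1.3418*n^3 - 2.7715*n^2 - 16.3198*n + 2.8595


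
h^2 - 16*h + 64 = (h - 8)^2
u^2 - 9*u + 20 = (u - 5)*(u - 4)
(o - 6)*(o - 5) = o^2 - 11*o + 30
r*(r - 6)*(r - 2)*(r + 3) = r^4 - 5*r^3 - 12*r^2 + 36*r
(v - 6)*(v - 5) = v^2 - 11*v + 30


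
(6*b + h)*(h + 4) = 6*b*h + 24*b + h^2 + 4*h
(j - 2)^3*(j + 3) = j^4 - 3*j^3 - 6*j^2 + 28*j - 24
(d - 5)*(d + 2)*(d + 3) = d^3 - 19*d - 30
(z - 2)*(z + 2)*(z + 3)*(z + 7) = z^4 + 10*z^3 + 17*z^2 - 40*z - 84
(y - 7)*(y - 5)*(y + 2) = y^3 - 10*y^2 + 11*y + 70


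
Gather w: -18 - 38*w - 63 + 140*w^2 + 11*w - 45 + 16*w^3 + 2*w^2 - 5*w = 16*w^3 + 142*w^2 - 32*w - 126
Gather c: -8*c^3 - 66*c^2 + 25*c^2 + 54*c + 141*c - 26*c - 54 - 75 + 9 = -8*c^3 - 41*c^2 + 169*c - 120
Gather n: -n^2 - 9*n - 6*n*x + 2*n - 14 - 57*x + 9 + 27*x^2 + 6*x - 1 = -n^2 + n*(-6*x - 7) + 27*x^2 - 51*x - 6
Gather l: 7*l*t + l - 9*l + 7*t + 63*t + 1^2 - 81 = l*(7*t - 8) + 70*t - 80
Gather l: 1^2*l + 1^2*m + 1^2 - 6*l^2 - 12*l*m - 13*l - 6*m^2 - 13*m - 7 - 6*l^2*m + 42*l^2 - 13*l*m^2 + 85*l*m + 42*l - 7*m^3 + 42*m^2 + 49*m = l^2*(36 - 6*m) + l*(-13*m^2 + 73*m + 30) - 7*m^3 + 36*m^2 + 37*m - 6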